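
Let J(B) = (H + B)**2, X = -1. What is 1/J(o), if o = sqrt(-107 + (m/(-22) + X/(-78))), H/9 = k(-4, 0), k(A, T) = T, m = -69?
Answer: -429/44552 ≈ -0.0096292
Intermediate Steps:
H = 0 (H = 9*0 = 0)
o = 2*I*sqrt(4778202)/429 (o = sqrt(-107 + (-69/(-22) - 1/(-78))) = sqrt(-107 + (-69*(-1/22) - 1*(-1/78))) = sqrt(-107 + (69/22 + 1/78)) = sqrt(-107 + 1351/429) = sqrt(-44552/429) = 2*I*sqrt(4778202)/429 ≈ 10.191*I)
J(B) = B**2 (J(B) = (0 + B)**2 = B**2)
1/J(o) = 1/((2*I*sqrt(4778202)/429)**2) = 1/(-44552/429) = -429/44552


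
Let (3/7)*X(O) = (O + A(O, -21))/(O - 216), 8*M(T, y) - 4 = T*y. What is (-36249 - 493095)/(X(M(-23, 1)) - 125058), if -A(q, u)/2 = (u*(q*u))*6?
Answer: 2774291904/656132681 ≈ 4.2282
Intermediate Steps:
A(q, u) = -12*q*u² (A(q, u) = -2*u*(q*u)*6 = -2*q*u²*6 = -12*q*u²)
M(T, y) = ½ + T*y/8 (M(T, y) = ½ + (T*y)/8 = ½ + T*y/8)
X(O) = -37037*O/(3*(-216 + O)) (X(O) = 7*((O - 12*O*(-21)²)/(O - 216))/3 = 7*((O - 12*O*441)/(-216 + O))/3 = 7*((O - 5292*O)/(-216 + O))/3 = 7*((-5291*O)/(-216 + O))/3 = 7*(-5291*O/(-216 + O))/3 = -37037*O/(3*(-216 + O)))
(-36249 - 493095)/(X(M(-23, 1)) - 125058) = (-36249 - 493095)/(-37037*(½ + (⅛)*(-23)*1)/(-648 + 3*(½ + (⅛)*(-23)*1)) - 125058) = -529344/(-37037*(½ - 23/8)/(-648 + 3*(½ - 23/8)) - 125058) = -529344/(-37037*(-19/8)/(-648 + 3*(-19/8)) - 125058) = -529344/(-37037*(-19/8)/(-648 - 57/8) - 125058) = -529344/(-37037*(-19/8)/(-5241/8) - 125058) = -529344/(-37037*(-19/8)*(-8/5241) - 125058) = -529344/(-703703/5241 - 125058) = -529344/(-656132681/5241) = -529344*(-5241/656132681) = 2774291904/656132681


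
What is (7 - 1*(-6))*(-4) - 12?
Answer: -64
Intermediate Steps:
(7 - 1*(-6))*(-4) - 12 = (7 + 6)*(-4) - 12 = 13*(-4) - 12 = -52 - 12 = -64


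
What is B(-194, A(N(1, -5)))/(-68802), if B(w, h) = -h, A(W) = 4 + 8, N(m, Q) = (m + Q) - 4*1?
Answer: 2/11467 ≈ 0.00017441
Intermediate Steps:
N(m, Q) = -4 + Q + m (N(m, Q) = (Q + m) - 4 = -4 + Q + m)
A(W) = 12
B(-194, A(N(1, -5)))/(-68802) = -1*12/(-68802) = -12*(-1/68802) = 2/11467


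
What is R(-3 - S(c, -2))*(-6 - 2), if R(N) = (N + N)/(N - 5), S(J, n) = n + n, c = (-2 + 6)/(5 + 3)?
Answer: 4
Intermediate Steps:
c = ½ (c = 4/8 = 4*(⅛) = ½ ≈ 0.50000)
S(J, n) = 2*n
R(N) = 2*N/(-5 + N) (R(N) = (2*N)/(-5 + N) = 2*N/(-5 + N))
R(-3 - S(c, -2))*(-6 - 2) = (2*(-3 - 2*(-2))/(-5 + (-3 - 2*(-2))))*(-6 - 2) = (2*(-3 - 1*(-4))/(-5 + (-3 - 1*(-4))))*(-8) = (2*(-3 + 4)/(-5 + (-3 + 4)))*(-8) = (2*1/(-5 + 1))*(-8) = (2*1/(-4))*(-8) = (2*1*(-¼))*(-8) = -½*(-8) = 4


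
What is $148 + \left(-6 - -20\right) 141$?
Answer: $2122$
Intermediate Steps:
$148 + \left(-6 - -20\right) 141 = 148 + \left(-6 + 20\right) 141 = 148 + 14 \cdot 141 = 148 + 1974 = 2122$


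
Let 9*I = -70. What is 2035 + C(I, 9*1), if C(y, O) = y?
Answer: 18245/9 ≈ 2027.2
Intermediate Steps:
I = -70/9 (I = (⅑)*(-70) = -70/9 ≈ -7.7778)
2035 + C(I, 9*1) = 2035 - 70/9 = 18245/9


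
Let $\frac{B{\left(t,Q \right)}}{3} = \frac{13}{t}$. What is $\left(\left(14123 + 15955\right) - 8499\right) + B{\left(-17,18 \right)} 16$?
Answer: $\frac{366219}{17} \approx 21542.0$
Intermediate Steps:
$B{\left(t,Q \right)} = \frac{39}{t}$ ($B{\left(t,Q \right)} = 3 \frac{13}{t} = \frac{39}{t}$)
$\left(\left(14123 + 15955\right) - 8499\right) + B{\left(-17,18 \right)} 16 = \left(\left(14123 + 15955\right) - 8499\right) + \frac{39}{-17} \cdot 16 = \left(30078 - 8499\right) + 39 \left(- \frac{1}{17}\right) 16 = 21579 - \frac{624}{17} = \frac{366219}{17}$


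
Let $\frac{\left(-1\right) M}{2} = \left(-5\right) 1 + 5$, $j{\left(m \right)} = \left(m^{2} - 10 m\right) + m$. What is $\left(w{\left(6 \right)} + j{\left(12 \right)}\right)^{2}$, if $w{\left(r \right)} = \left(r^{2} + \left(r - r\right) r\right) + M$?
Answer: $5184$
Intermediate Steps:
$j{\left(m \right)} = m^{2} - 9 m$
$M = 0$ ($M = - 2 \left(\left(-5\right) 1 + 5\right) = - 2 \left(-5 + 5\right) = \left(-2\right) 0 = 0$)
$w{\left(r \right)} = r^{2}$ ($w{\left(r \right)} = \left(r^{2} + \left(r - r\right) r\right) + 0 = \left(r^{2} + 0 r\right) + 0 = \left(r^{2} + 0\right) + 0 = r^{2} + 0 = r^{2}$)
$\left(w{\left(6 \right)} + j{\left(12 \right)}\right)^{2} = \left(6^{2} + 12 \left(-9 + 12\right)\right)^{2} = \left(36 + 12 \cdot 3\right)^{2} = \left(36 + 36\right)^{2} = 72^{2} = 5184$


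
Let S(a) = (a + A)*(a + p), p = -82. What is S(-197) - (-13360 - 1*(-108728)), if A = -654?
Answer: 142061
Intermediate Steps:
S(a) = (-654 + a)*(-82 + a) (S(a) = (a - 654)*(a - 82) = (-654 + a)*(-82 + a))
S(-197) - (-13360 - 1*(-108728)) = (53628 + (-197)**2 - 736*(-197)) - (-13360 - 1*(-108728)) = (53628 + 38809 + 144992) - (-13360 + 108728) = 237429 - 1*95368 = 237429 - 95368 = 142061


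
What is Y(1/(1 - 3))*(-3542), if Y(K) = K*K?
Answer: -1771/2 ≈ -885.50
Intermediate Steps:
Y(K) = K²
Y(1/(1 - 3))*(-3542) = (1/(1 - 3))²*(-3542) = (1/(-2))²*(-3542) = (-½)²*(-3542) = (¼)*(-3542) = -1771/2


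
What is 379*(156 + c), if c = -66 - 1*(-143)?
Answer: 88307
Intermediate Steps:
c = 77 (c = -66 + 143 = 77)
379*(156 + c) = 379*(156 + 77) = 379*233 = 88307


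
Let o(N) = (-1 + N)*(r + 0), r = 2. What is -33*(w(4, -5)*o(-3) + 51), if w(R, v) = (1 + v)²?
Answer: 2541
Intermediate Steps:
o(N) = -2 + 2*N (o(N) = (-1 + N)*(2 + 0) = (-1 + N)*2 = -2 + 2*N)
-33*(w(4, -5)*o(-3) + 51) = -33*((1 - 5)²*(-2 + 2*(-3)) + 51) = -33*((-4)²*(-2 - 6) + 51) = -33*(16*(-8) + 51) = -33*(-128 + 51) = -33*(-77) = 2541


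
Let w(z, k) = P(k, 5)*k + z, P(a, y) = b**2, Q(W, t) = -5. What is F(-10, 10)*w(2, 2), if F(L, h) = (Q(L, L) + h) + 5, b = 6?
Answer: 740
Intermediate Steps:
P(a, y) = 36 (P(a, y) = 6**2 = 36)
F(L, h) = h (F(L, h) = (-5 + h) + 5 = h)
w(z, k) = z + 36*k (w(z, k) = 36*k + z = z + 36*k)
F(-10, 10)*w(2, 2) = 10*(2 + 36*2) = 10*(2 + 72) = 10*74 = 740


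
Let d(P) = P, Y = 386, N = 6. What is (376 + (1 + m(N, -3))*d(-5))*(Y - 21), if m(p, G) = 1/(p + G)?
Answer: 404420/3 ≈ 1.3481e+5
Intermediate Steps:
m(p, G) = 1/(G + p)
(376 + (1 + m(N, -3))*d(-5))*(Y - 21) = (376 + (1 + 1/(-3 + 6))*(-5))*(386 - 21) = (376 + (1 + 1/3)*(-5))*365 = (376 + (1 + ⅓)*(-5))*365 = (376 + (4/3)*(-5))*365 = (376 - 20/3)*365 = (1108/3)*365 = 404420/3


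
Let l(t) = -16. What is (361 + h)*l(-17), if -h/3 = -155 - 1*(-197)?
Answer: -3760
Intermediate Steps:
h = -126 (h = -3*(-155 - 1*(-197)) = -3*(-155 + 197) = -3*42 = -126)
(361 + h)*l(-17) = (361 - 126)*(-16) = 235*(-16) = -3760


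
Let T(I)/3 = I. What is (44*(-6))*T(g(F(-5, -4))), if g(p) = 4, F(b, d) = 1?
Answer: -3168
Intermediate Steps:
T(I) = 3*I
(44*(-6))*T(g(F(-5, -4))) = (44*(-6))*(3*4) = -264*12 = -3168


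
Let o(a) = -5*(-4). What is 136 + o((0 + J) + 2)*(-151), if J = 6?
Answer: -2884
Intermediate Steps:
o(a) = 20
136 + o((0 + J) + 2)*(-151) = 136 + 20*(-151) = 136 - 3020 = -2884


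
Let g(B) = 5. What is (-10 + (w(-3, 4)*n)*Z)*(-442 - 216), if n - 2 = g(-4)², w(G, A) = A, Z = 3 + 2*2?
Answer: -490868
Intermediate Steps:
Z = 7 (Z = 3 + 4 = 7)
n = 27 (n = 2 + 5² = 2 + 25 = 27)
(-10 + (w(-3, 4)*n)*Z)*(-442 - 216) = (-10 + (4*27)*7)*(-442 - 216) = (-10 + 108*7)*(-658) = (-10 + 756)*(-658) = 746*(-658) = -490868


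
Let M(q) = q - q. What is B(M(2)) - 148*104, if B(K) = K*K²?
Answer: -15392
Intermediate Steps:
M(q) = 0
B(K) = K³
B(M(2)) - 148*104 = 0³ - 148*104 = 0 - 15392 = -15392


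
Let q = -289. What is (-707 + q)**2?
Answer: 992016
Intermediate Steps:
(-707 + q)**2 = (-707 - 289)**2 = (-996)**2 = 992016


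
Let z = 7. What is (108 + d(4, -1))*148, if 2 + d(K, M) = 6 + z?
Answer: 17612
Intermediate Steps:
d(K, M) = 11 (d(K, M) = -2 + (6 + 7) = -2 + 13 = 11)
(108 + d(4, -1))*148 = (108 + 11)*148 = 119*148 = 17612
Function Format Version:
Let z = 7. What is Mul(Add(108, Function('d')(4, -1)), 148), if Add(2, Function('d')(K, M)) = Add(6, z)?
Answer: 17612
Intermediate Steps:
Function('d')(K, M) = 11 (Function('d')(K, M) = Add(-2, Add(6, 7)) = Add(-2, 13) = 11)
Mul(Add(108, Function('d')(4, -1)), 148) = Mul(Add(108, 11), 148) = Mul(119, 148) = 17612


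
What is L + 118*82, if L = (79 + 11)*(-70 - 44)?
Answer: -584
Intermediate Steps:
L = -10260 (L = 90*(-114) = -10260)
L + 118*82 = -10260 + 118*82 = -10260 + 9676 = -584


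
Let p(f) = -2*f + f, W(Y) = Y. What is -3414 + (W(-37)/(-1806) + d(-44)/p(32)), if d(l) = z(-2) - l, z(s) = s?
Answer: -49344139/14448 ≈ -3415.3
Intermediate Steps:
p(f) = -f
d(l) = -2 - l
-3414 + (W(-37)/(-1806) + d(-44)/p(32)) = -3414 + (-37/(-1806) + (-2 - 1*(-44))/((-1*32))) = -3414 + (-37*(-1/1806) + (-2 + 44)/(-32)) = -3414 + (37/1806 + 42*(-1/32)) = -3414 + (37/1806 - 21/16) = -3414 - 18667/14448 = -49344139/14448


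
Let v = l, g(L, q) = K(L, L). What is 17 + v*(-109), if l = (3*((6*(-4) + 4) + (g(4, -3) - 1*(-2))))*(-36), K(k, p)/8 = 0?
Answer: -211879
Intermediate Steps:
K(k, p) = 0 (K(k, p) = 8*0 = 0)
g(L, q) = 0
l = 1944 (l = (3*((6*(-4) + 4) + (0 - 1*(-2))))*(-36) = (3*((-24 + 4) + (0 + 2)))*(-36) = (3*(-20 + 2))*(-36) = (3*(-18))*(-36) = -54*(-36) = 1944)
v = 1944
17 + v*(-109) = 17 + 1944*(-109) = 17 - 211896 = -211879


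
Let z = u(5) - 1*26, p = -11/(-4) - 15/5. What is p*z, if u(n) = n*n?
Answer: ¼ ≈ 0.25000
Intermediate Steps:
p = -¼ (p = -11*(-¼) - 15*⅕ = 11/4 - 3 = -¼ ≈ -0.25000)
u(n) = n²
z = -1 (z = 5² - 1*26 = 25 - 26 = -1)
p*z = -¼*(-1) = ¼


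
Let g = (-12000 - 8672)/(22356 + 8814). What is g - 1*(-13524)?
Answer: 210761204/15585 ≈ 13523.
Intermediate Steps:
g = -10336/15585 (g = -20672/31170 = -20672*1/31170 = -10336/15585 ≈ -0.66320)
g - 1*(-13524) = -10336/15585 - 1*(-13524) = -10336/15585 + 13524 = 210761204/15585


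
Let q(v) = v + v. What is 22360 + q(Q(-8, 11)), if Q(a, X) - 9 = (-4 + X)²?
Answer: 22476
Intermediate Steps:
Q(a, X) = 9 + (-4 + X)²
q(v) = 2*v
22360 + q(Q(-8, 11)) = 22360 + 2*(9 + (-4 + 11)²) = 22360 + 2*(9 + 7²) = 22360 + 2*(9 + 49) = 22360 + 2*58 = 22360 + 116 = 22476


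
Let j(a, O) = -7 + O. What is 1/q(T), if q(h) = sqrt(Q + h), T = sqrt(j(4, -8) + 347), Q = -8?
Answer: sqrt(2)/(2*sqrt(-4 + sqrt(83))) ≈ 0.31279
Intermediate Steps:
T = 2*sqrt(83) (T = sqrt((-7 - 8) + 347) = sqrt(-15 + 347) = sqrt(332) = 2*sqrt(83) ≈ 18.221)
q(h) = sqrt(-8 + h)
1/q(T) = 1/(sqrt(-8 + 2*sqrt(83))) = 1/sqrt(-8 + 2*sqrt(83))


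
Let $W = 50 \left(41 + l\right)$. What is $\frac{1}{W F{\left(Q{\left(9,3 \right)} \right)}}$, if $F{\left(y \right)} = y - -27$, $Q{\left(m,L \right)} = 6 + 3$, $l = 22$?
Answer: $\frac{1}{113400} \approx 8.8183 \cdot 10^{-6}$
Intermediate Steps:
$Q{\left(m,L \right)} = 9$
$F{\left(y \right)} = 27 + y$ ($F{\left(y \right)} = y + 27 = 27 + y$)
$W = 3150$ ($W = 50 \left(41 + 22\right) = 50 \cdot 63 = 3150$)
$\frac{1}{W F{\left(Q{\left(9,3 \right)} \right)}} = \frac{1}{3150 \left(27 + 9\right)} = \frac{1}{3150 \cdot 36} = \frac{1}{3150} \cdot \frac{1}{36} = \frac{1}{113400}$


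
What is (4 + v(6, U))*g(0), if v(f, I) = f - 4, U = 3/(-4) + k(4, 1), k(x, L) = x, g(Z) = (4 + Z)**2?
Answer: 96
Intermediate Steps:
U = 13/4 (U = 3/(-4) + 4 = 3*(-1/4) + 4 = -3/4 + 4 = 13/4 ≈ 3.2500)
v(f, I) = -4 + f
(4 + v(6, U))*g(0) = (4 + (-4 + 6))*(4 + 0)**2 = (4 + 2)*4**2 = 6*16 = 96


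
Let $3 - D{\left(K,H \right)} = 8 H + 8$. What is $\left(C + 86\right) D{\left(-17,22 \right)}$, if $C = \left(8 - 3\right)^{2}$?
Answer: $-20091$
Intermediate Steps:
$D{\left(K,H \right)} = -5 - 8 H$ ($D{\left(K,H \right)} = 3 - \left(8 H + 8\right) = 3 - \left(8 + 8 H\right) = -5 - 8 H$)
$C = 25$ ($C = 5^{2} = 25$)
$\left(C + 86\right) D{\left(-17,22 \right)} = \left(25 + 86\right) \left(-5 - 176\right) = 111 \left(-5 - 176\right) = 111 \left(-181\right) = -20091$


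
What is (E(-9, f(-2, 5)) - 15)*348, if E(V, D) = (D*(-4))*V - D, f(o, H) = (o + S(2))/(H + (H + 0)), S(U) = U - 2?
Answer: -7656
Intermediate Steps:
S(U) = -2 + U
f(o, H) = o/(2*H) (f(o, H) = (o + (-2 + 2))/(H + (H + 0)) = (o + 0)/(H + H) = o/((2*H)) = o*(1/(2*H)) = o/(2*H))
E(V, D) = -D - 4*D*V (E(V, D) = (-4*D)*V - D = -4*D*V - D = -D - 4*D*V)
(E(-9, f(-2, 5)) - 15)*348 = (-(½)*(-2)/5*(1 + 4*(-9)) - 15)*348 = (-(½)*(-2)*(⅕)*(1 - 36) - 15)*348 = (-1*(-⅕)*(-35) - 15)*348 = (-7 - 15)*348 = -22*348 = -7656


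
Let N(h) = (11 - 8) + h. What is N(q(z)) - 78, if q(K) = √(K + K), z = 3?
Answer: -75 + √6 ≈ -72.551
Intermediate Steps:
q(K) = √2*√K (q(K) = √(2*K) = √2*√K)
N(h) = 3 + h
N(q(z)) - 78 = (3 + √2*√3) - 78 = (3 + √6) - 78 = -75 + √6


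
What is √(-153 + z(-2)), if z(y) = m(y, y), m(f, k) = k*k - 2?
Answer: I*√151 ≈ 12.288*I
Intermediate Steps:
m(f, k) = -2 + k² (m(f, k) = k² - 2 = -2 + k²)
z(y) = -2 + y²
√(-153 + z(-2)) = √(-153 + (-2 + (-2)²)) = √(-153 + (-2 + 4)) = √(-153 + 2) = √(-151) = I*√151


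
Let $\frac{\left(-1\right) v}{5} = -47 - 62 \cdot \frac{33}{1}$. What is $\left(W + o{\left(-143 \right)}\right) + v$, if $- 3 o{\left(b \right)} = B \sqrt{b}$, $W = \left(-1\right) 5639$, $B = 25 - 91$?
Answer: $4826 + 22 i \sqrt{143} \approx 4826.0 + 263.08 i$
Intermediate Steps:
$B = -66$
$W = -5639$
$v = 10465$ ($v = - 5 \left(-47 - 62 \cdot \frac{33}{1}\right) = - 5 \left(-47 - 62 \cdot 33 \cdot 1\right) = - 5 \left(-47 - 2046\right) = \left(-5\right) \left(-2093\right) = 10465$)
$o{\left(b \right)} = 22 \sqrt{b}$ ($o{\left(b \right)} = - \frac{\left(-66\right) \sqrt{b}}{3} = 22 \sqrt{b}$)
$\left(W + o{\left(-143 \right)}\right) + v = \left(-5639 + 22 \sqrt{-143}\right) + 10465 = \left(-5639 + 22 i \sqrt{143}\right) + 10465 = 4826 + 22 i \sqrt{143}$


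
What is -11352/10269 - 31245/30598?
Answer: -222734467/104736954 ≈ -2.1266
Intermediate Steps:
-11352/10269 - 31245/30598 = -11352*1/10269 - 31245*1/30598 = -3784/3423 - 31245/30598 = -222734467/104736954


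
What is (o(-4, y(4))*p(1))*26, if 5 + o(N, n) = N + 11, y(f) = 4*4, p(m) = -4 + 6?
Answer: 104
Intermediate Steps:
p(m) = 2
y(f) = 16
o(N, n) = 6 + N (o(N, n) = -5 + (N + 11) = -5 + (11 + N) = 6 + N)
(o(-4, y(4))*p(1))*26 = ((6 - 4)*2)*26 = (2*2)*26 = 4*26 = 104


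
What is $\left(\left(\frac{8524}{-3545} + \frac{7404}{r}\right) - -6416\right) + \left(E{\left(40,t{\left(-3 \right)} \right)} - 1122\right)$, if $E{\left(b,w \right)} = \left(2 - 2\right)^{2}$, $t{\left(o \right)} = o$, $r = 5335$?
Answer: $\frac{20020788738}{3782515} \approx 5293.0$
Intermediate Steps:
$E{\left(b,w \right)} = 0$ ($E{\left(b,w \right)} = 0^{2} = 0$)
$\left(\left(\frac{8524}{-3545} + \frac{7404}{r}\right) - -6416\right) + \left(E{\left(40,t{\left(-3 \right)} \right)} - 1122\right) = \left(\left(\frac{8524}{-3545} + \frac{7404}{5335}\right) - -6416\right) + \left(0 - 1122\right) = \left(\left(8524 \left(- \frac{1}{3545}\right) + 7404 \cdot \frac{1}{5335}\right) + 6416\right) - 1122 = \left(\left(- \frac{8524}{3545} + \frac{7404}{5335}\right) + 6416\right) - 1122 = \left(- \frac{3845672}{3782515} + 6416\right) - 1122 = \frac{24264770568}{3782515} - 1122 = \frac{20020788738}{3782515}$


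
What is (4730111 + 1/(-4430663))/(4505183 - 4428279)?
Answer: 2619690974199/42591963419 ≈ 61.507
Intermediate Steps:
(4730111 + 1/(-4430663))/(4505183 - 4428279) = (4730111 - 1/4430663)/76904 = (20957527793592/4430663)*(1/76904) = 2619690974199/42591963419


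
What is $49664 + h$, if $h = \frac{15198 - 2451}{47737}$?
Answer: $\frac{2370823115}{47737} \approx 49664.0$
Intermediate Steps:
$h = \frac{12747}{47737}$ ($h = 12747 \cdot \frac{1}{47737} = \frac{12747}{47737} \approx 0.26703$)
$49664 + h = 49664 + \frac{12747}{47737} = \frac{2370823115}{47737}$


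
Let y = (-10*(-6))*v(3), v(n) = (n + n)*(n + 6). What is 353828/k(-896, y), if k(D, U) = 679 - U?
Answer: -353828/2561 ≈ -138.16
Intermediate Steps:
v(n) = 2*n*(6 + n) (v(n) = (2*n)*(6 + n) = 2*n*(6 + n))
y = 3240 (y = (-10*(-6))*(2*3*(6 + 3)) = 60*(2*3*9) = 60*54 = 3240)
353828/k(-896, y) = 353828/(679 - 1*3240) = 353828/(679 - 3240) = 353828/(-2561) = 353828*(-1/2561) = -353828/2561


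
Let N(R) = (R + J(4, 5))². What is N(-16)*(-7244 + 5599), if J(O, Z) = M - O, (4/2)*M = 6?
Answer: -475405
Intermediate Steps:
M = 3 (M = (½)*6 = 3)
J(O, Z) = 3 - O
N(R) = (-1 + R)² (N(R) = (R + (3 - 1*4))² = (R + (3 - 4))² = (R - 1)² = (-1 + R)²)
N(-16)*(-7244 + 5599) = (-1 - 16)²*(-7244 + 5599) = (-17)²*(-1645) = 289*(-1645) = -475405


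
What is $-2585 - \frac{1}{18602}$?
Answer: $- \frac{48086171}{18602} \approx -2585.0$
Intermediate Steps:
$-2585 - \frac{1}{18602} = - \frac{48086171}{18602}$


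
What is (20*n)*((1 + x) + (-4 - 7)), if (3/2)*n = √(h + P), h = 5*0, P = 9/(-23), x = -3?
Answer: -520*I*√23/23 ≈ -108.43*I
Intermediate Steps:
P = -9/23 (P = 9*(-1/23) = -9/23 ≈ -0.39130)
h = 0
n = 2*I*√23/23 (n = 2*√(0 - 9/23)/3 = 2*√(-9/23)/3 = 2*(3*I*√23/23)/3 = 2*I*√23/23 ≈ 0.41703*I)
(20*n)*((1 + x) + (-4 - 7)) = (20*(2*I*√23/23))*((1 - 3) + (-4 - 7)) = (40*I*√23/23)*(-2 - 11) = (40*I*√23/23)*(-13) = -520*I*√23/23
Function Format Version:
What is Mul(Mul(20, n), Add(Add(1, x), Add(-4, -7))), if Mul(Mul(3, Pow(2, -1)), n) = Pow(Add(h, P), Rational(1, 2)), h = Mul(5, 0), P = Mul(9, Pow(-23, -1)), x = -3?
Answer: Mul(Rational(-520, 23), I, Pow(23, Rational(1, 2))) ≈ Mul(-108.43, I)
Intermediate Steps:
P = Rational(-9, 23) (P = Mul(9, Rational(-1, 23)) = Rational(-9, 23) ≈ -0.39130)
h = 0
n = Mul(Rational(2, 23), I, Pow(23, Rational(1, 2))) (n = Mul(Rational(2, 3), Pow(Add(0, Rational(-9, 23)), Rational(1, 2))) = Mul(Rational(2, 3), Pow(Rational(-9, 23), Rational(1, 2))) = Mul(Rational(2, 3), Mul(Rational(3, 23), I, Pow(23, Rational(1, 2)))) = Mul(Rational(2, 23), I, Pow(23, Rational(1, 2))) ≈ Mul(0.41703, I))
Mul(Mul(20, n), Add(Add(1, x), Add(-4, -7))) = Mul(Mul(20, Mul(Rational(2, 23), I, Pow(23, Rational(1, 2)))), Add(Add(1, -3), Add(-4, -7))) = Mul(Mul(Rational(40, 23), I, Pow(23, Rational(1, 2))), Add(-2, -11)) = Mul(Mul(Rational(40, 23), I, Pow(23, Rational(1, 2))), -13) = Mul(Rational(-520, 23), I, Pow(23, Rational(1, 2)))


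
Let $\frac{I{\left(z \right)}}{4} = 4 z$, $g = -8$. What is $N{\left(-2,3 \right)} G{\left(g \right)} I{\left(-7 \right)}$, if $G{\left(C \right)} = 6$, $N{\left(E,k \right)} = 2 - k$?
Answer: $672$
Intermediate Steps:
$I{\left(z \right)} = 16 z$ ($I{\left(z \right)} = 4 \cdot 4 z = 16 z$)
$N{\left(-2,3 \right)} G{\left(g \right)} I{\left(-7 \right)} = \left(2 - 3\right) 6 \cdot 16 \left(-7\right) = \left(2 - 3\right) 6 \left(-112\right) = \left(-1\right) 6 \left(-112\right) = \left(-6\right) \left(-112\right) = 672$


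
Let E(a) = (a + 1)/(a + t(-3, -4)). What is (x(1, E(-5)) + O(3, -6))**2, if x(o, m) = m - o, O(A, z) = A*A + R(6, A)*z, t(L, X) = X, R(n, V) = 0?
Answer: 5776/81 ≈ 71.309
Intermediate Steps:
E(a) = (1 + a)/(-4 + a) (E(a) = (a + 1)/(a - 4) = (1 + a)/(-4 + a))
O(A, z) = A**2 (O(A, z) = A*A + 0*z = A**2 + 0 = A**2)
(x(1, E(-5)) + O(3, -6))**2 = (((1 - 5)/(-4 - 5) - 1*1) + 3**2)**2 = ((-4/(-9) - 1) + 9)**2 = ((-1/9*(-4) - 1) + 9)**2 = ((4/9 - 1) + 9)**2 = (-5/9 + 9)**2 = (76/9)**2 = 5776/81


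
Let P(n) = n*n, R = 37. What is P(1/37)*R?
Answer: 1/37 ≈ 0.027027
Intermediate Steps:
P(n) = n**2
P(1/37)*R = (1/37)**2*37 = (1/1369)*37 = 1/37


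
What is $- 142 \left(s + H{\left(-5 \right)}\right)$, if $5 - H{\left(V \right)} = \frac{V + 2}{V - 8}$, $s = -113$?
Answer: $\frac{199794}{13} \approx 15369.0$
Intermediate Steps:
$H{\left(V \right)} = 5 - \frac{2 + V}{-8 + V}$ ($H{\left(V \right)} = 5 - \frac{V + 2}{V - 8} = 5 - \frac{2 + V}{-8 + V}$)
$- 142 \left(s + H{\left(-5 \right)}\right) = - 142 \left(-113 + \frac{2 \left(-21 + 2 \left(-5\right)\right)}{-8 - 5}\right) = - 142 \left(-113 + \frac{2 \left(-21 - 10\right)}{-13}\right) = - 142 \left(-113 + 2 \left(- \frac{1}{13}\right) \left(-31\right)\right) = - 142 \left(-113 + \frac{62}{13}\right) = \left(-142\right) \left(- \frac{1407}{13}\right) = \frac{199794}{13}$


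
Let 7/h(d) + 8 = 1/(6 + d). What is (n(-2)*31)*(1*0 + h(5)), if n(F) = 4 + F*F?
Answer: -19096/87 ≈ -219.49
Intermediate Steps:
h(d) = 7/(-8 + 1/(6 + d))
n(F) = 4 + F²
(n(-2)*31)*(1*0 + h(5)) = ((4 + (-2)²)*31)*(1*0 + 7*(-6 - 1*5)/(47 + 8*5)) = ((4 + 4)*31)*(0 + 7*(-6 - 5)/(47 + 40)) = (8*31)*(0 + 7*(-11)/87) = 248*(0 + 7*(1/87)*(-11)) = 248*(0 - 77/87) = 248*(-77/87) = -19096/87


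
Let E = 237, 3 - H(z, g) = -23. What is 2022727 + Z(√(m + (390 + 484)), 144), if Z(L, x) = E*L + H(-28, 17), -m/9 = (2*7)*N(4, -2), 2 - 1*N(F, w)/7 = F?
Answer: 2022753 + 237*√2638 ≈ 2.0349e+6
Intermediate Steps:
N(F, w) = 14 - 7*F
H(z, g) = 26 (H(z, g) = 3 - 1*(-23) = 3 + 23 = 26)
m = 1764 (m = -9*2*7*(14 - 7*4) = -126*(14 - 28) = -126*(-14) = -9*(-196) = 1764)
Z(L, x) = 26 + 237*L (Z(L, x) = 237*L + 26 = 26 + 237*L)
2022727 + Z(√(m + (390 + 484)), 144) = 2022727 + (26 + 237*√(1764 + (390 + 484))) = 2022727 + (26 + 237*√(1764 + 874)) = 2022727 + (26 + 237*√2638) = 2022753 + 237*√2638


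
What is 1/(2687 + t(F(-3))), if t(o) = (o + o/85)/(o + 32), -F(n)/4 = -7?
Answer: 1275/3426527 ≈ 0.00037210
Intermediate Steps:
F(n) = 28 (F(n) = -4*(-7) = 28)
t(o) = 86*o/(85*(32 + o)) (t(o) = (o + o*(1/85))/(32 + o) = (o + o/85)/(32 + o) = (86*o/85)/(32 + o) = 86*o/(85*(32 + o)))
1/(2687 + t(F(-3))) = 1/(2687 + (86/85)*28/(32 + 28)) = 1/(2687 + (86/85)*28/60) = 1/(2687 + (86/85)*28*(1/60)) = 1/(2687 + 602/1275) = 1/(3426527/1275) = 1275/3426527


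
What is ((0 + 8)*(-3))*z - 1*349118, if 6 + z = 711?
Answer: -366038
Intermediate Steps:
z = 705 (z = -6 + 711 = 705)
((0 + 8)*(-3))*z - 1*349118 = ((0 + 8)*(-3))*705 - 1*349118 = (8*(-3))*705 - 349118 = -24*705 - 349118 = -16920 - 349118 = -366038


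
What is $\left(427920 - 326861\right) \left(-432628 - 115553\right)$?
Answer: $-55398623679$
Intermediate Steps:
$\left(427920 - 326861\right) \left(-432628 - 115553\right) = 101059 \left(-548181\right) = -55398623679$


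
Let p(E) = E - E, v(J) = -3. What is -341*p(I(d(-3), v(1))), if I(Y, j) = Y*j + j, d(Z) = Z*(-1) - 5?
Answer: 0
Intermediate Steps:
d(Z) = -5 - Z (d(Z) = -Z - 5 = -5 - Z)
I(Y, j) = j + Y*j
p(E) = 0
-341*p(I(d(-3), v(1))) = -341*0 = 0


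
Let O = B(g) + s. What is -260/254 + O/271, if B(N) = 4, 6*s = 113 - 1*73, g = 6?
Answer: -101626/103251 ≈ -0.98426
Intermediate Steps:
s = 20/3 (s = (113 - 1*73)/6 = (113 - 73)/6 = (⅙)*40 = 20/3 ≈ 6.6667)
O = 32/3 (O = 4 + 20/3 = 32/3 ≈ 10.667)
-260/254 + O/271 = -260/254 + (32/3)/271 = -260*1/254 + (32/3)*(1/271) = -130/127 + 32/813 = -101626/103251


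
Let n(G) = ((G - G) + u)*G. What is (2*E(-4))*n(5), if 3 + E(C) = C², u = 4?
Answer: 520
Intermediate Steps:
E(C) = -3 + C²
n(G) = 4*G (n(G) = ((G - G) + 4)*G = (0 + 4)*G = 4*G)
(2*E(-4))*n(5) = (2*(-3 + (-4)²))*(4*5) = (2*(-3 + 16))*20 = (2*13)*20 = 26*20 = 520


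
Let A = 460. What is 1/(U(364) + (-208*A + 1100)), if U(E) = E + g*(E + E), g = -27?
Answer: -1/113872 ≈ -8.7818e-6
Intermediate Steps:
U(E) = -53*E (U(E) = E - 27*(E + E) = E - 54*E = -53*E)
1/(U(364) + (-208*A + 1100)) = 1/(-53*364 + (-208*460 + 1100)) = 1/(-19292 + (-95680 + 1100)) = 1/(-19292 - 94580) = 1/(-113872) = -1/113872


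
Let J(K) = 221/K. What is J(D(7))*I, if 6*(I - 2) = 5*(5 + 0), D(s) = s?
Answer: 8177/42 ≈ 194.69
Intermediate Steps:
I = 37/6 (I = 2 + (5*(5 + 0))/6 = 2 + (5*5)/6 = 2 + (1/6)*25 = 2 + 25/6 = 37/6 ≈ 6.1667)
J(D(7))*I = (221/7)*(37/6) = 8177/42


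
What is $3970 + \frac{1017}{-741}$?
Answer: $\frac{980251}{247} \approx 3968.6$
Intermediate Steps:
$3970 + \frac{1017}{-741} = 3970 + 1017 \left(- \frac{1}{741}\right) = 3970 - \frac{339}{247} = \frac{980251}{247}$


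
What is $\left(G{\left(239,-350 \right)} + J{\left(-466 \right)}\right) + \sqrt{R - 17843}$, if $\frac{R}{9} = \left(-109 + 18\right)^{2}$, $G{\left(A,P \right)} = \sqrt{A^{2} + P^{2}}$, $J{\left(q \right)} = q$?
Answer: $-466 + \sqrt{56686} + \sqrt{179621} \approx 195.91$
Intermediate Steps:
$R = 74529$ ($R = 9 \left(-109 + 18\right)^{2} = 9 \left(-91\right)^{2} = 9 \cdot 8281 = 74529$)
$\left(G{\left(239,-350 \right)} + J{\left(-466 \right)}\right) + \sqrt{R - 17843} = \left(\sqrt{239^{2} + \left(-350\right)^{2}} - 466\right) + \sqrt{74529 - 17843} = \left(\sqrt{57121 + 122500} - 466\right) + \sqrt{56686} = \left(\sqrt{179621} - 466\right) + \sqrt{56686} = \left(-466 + \sqrt{179621}\right) + \sqrt{56686} = -466 + \sqrt{56686} + \sqrt{179621}$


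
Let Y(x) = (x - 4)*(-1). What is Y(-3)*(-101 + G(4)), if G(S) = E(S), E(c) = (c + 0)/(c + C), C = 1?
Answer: -3507/5 ≈ -701.40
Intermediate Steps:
Y(x) = 4 - x (Y(x) = (-4 + x)*(-1) = 4 - x)
E(c) = c/(1 + c) (E(c) = (c + 0)/(c + 1) = c/(1 + c))
G(S) = S/(1 + S)
Y(-3)*(-101 + G(4)) = (4 - 1*(-3))*(-101 + 4/(1 + 4)) = (4 + 3)*(-101 + 4/5) = 7*(-101 + 4*(⅕)) = 7*(-101 + ⅘) = 7*(-501/5) = -3507/5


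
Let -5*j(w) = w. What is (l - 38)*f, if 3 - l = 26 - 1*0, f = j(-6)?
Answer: -366/5 ≈ -73.200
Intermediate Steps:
j(w) = -w/5
f = 6/5 (f = -⅕*(-6) = 6/5 ≈ 1.2000)
l = -23 (l = 3 - (26 - 1*0) = 3 - (26 + 0) = 3 - 1*26 = 3 - 26 = -23)
(l - 38)*f = (-23 - 38)*(6/5) = -61*6/5 = -366/5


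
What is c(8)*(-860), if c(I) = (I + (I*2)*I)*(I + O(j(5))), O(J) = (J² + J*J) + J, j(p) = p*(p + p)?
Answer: -591583680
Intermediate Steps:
j(p) = 2*p² (j(p) = p*(2*p) = 2*p²)
O(J) = J + 2*J² (O(J) = (J² + J²) + J = 2*J² + J = J + 2*J²)
c(I) = (5050 + I)*(I + 2*I²) (c(I) = (I + (I*2)*I)*(I + (2*5²)*(1 + 2*(2*5²))) = (I + (2*I)*I)*(I + (2*25)*(1 + 2*(2*25))) = (I + 2*I²)*(I + 50*(1 + 2*50)) = (I + 2*I²)*(I + 50*(1 + 100)) = (I + 2*I²)*(I + 50*101) = (I + 2*I²)*(I + 5050) = (I + 2*I²)*(5050 + I) = (5050 + I)*(I + 2*I²))
c(8)*(-860) = (8*(5050 + 2*8² + 10101*8))*(-860) = (8*(5050 + 2*64 + 80808))*(-860) = (8*(5050 + 128 + 80808))*(-860) = (8*85986)*(-860) = 687888*(-860) = -591583680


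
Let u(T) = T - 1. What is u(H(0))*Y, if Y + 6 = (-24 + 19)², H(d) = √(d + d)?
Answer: -19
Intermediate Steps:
H(d) = √2*√d (H(d) = √(2*d) = √2*√d)
u(T) = -1 + T
Y = 19 (Y = -6 + (-24 + 19)² = -6 + (-5)² = -6 + 25 = 19)
u(H(0))*Y = (-1 + √2*√0)*19 = (-1 + √2*0)*19 = (-1 + 0)*19 = -1*19 = -19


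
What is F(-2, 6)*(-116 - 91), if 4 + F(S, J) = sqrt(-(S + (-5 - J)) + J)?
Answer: 828 - 207*sqrt(19) ≈ -74.292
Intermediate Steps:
F(S, J) = -4 + sqrt(5 - S + 2*J) (F(S, J) = -4 + sqrt(-(S + (-5 - J)) + J) = -4 + sqrt(-(-5 + S - J) + J) = -4 + sqrt((5 + J - S) + J) = -4 + sqrt(5 - S + 2*J))
F(-2, 6)*(-116 - 91) = (-4 + sqrt(5 - 1*(-2) + 2*6))*(-116 - 91) = (-4 + sqrt(5 + 2 + 12))*(-207) = (-4 + sqrt(19))*(-207) = 828 - 207*sqrt(19)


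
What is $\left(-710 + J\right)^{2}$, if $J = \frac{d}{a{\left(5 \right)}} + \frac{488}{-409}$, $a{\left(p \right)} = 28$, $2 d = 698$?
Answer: $\frac{64029491396649}{131148304} \approx 4.8822 \cdot 10^{5}$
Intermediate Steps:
$d = 349$ ($d = \frac{1}{2} \cdot 698 = 349$)
$J = \frac{129077}{11452}$ ($J = \frac{349}{28} + \frac{488}{-409} = 349 \cdot \frac{1}{28} + 488 \left(- \frac{1}{409}\right) = \frac{349}{28} - \frac{488}{409} = \frac{129077}{11452} \approx 11.271$)
$\left(-710 + J\right)^{2} = \left(-710 + \frac{129077}{11452}\right)^{2} = \left(- \frac{8001843}{11452}\right)^{2} = \frac{64029491396649}{131148304}$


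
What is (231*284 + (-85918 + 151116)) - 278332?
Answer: -147530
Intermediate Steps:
(231*284 + (-85918 + 151116)) - 278332 = (65604 + 65198) - 278332 = 130802 - 278332 = -147530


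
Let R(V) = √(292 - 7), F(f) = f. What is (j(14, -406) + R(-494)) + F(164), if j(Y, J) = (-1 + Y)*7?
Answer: 255 + √285 ≈ 271.88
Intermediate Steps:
j(Y, J) = -7 + 7*Y
R(V) = √285
(j(14, -406) + R(-494)) + F(164) = ((-7 + 7*14) + √285) + 164 = ((-7 + 98) + √285) + 164 = (91 + √285) + 164 = 255 + √285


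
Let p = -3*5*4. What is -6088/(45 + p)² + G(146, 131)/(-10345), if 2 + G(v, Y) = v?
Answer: -12602552/465525 ≈ -27.072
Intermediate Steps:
G(v, Y) = -2 + v
p = -60 (p = -15*4 = -60)
-6088/(45 + p)² + G(146, 131)/(-10345) = -6088/(45 - 60)² + (-2 + 146)/(-10345) = -6088/((-15)²) + 144*(-1/10345) = -6088/225 - 144/10345 = -12602552/465525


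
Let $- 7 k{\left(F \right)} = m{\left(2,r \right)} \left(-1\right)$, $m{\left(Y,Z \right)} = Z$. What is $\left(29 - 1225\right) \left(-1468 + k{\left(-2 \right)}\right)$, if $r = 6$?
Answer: $\frac{12282920}{7} \approx 1.7547 \cdot 10^{6}$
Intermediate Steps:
$k{\left(F \right)} = \frac{6}{7}$ ($k{\left(F \right)} = - \frac{6 \left(-1\right)}{7} = \left(- \frac{1}{7}\right) \left(-6\right) = \frac{6}{7}$)
$\left(29 - 1225\right) \left(-1468 + k{\left(-2 \right)}\right) = \left(29 - 1225\right) \left(-1468 + \frac{6}{7}\right) = \left(-1196\right) \left(- \frac{10270}{7}\right) = \frac{12282920}{7}$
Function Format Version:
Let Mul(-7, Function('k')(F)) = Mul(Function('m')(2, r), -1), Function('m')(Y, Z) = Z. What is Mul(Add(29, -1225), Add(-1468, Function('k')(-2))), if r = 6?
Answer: Rational(12282920, 7) ≈ 1.7547e+6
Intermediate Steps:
Function('k')(F) = Rational(6, 7) (Function('k')(F) = Mul(Rational(-1, 7), Mul(6, -1)) = Mul(Rational(-1, 7), -6) = Rational(6, 7))
Mul(Add(29, -1225), Add(-1468, Function('k')(-2))) = Mul(Add(29, -1225), Add(-1468, Rational(6, 7))) = Mul(-1196, Rational(-10270, 7)) = Rational(12282920, 7)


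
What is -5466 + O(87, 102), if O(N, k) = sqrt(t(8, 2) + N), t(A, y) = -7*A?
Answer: -5466 + sqrt(31) ≈ -5460.4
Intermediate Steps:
O(N, k) = sqrt(-56 + N) (O(N, k) = sqrt(-7*8 + N) = sqrt(-56 + N))
-5466 + O(87, 102) = -5466 + sqrt(-56 + 87) = -5466 + sqrt(31)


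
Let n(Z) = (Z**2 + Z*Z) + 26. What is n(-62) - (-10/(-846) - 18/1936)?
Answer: 3158604263/409464 ≈ 7714.0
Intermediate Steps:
n(Z) = 26 + 2*Z**2 (n(Z) = (Z**2 + Z**2) + 26 = 2*Z**2 + 26 = 26 + 2*Z**2)
n(-62) - (-10/(-846) - 18/1936) = (26 + 2*(-62)**2) - (-10/(-846) - 18/1936) = (26 + 2*3844) - (-10*(-1/846) - 18*1/1936) = (26 + 7688) - (5/423 - 9/968) = 7714 - 1*1033/409464 = 7714 - 1033/409464 = 3158604263/409464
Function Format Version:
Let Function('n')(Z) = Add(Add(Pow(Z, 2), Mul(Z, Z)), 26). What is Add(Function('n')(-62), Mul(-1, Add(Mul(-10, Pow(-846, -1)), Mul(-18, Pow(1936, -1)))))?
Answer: Rational(3158604263, 409464) ≈ 7714.0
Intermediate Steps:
Function('n')(Z) = Add(26, Mul(2, Pow(Z, 2))) (Function('n')(Z) = Add(Add(Pow(Z, 2), Pow(Z, 2)), 26) = Add(Mul(2, Pow(Z, 2)), 26) = Add(26, Mul(2, Pow(Z, 2))))
Add(Function('n')(-62), Mul(-1, Add(Mul(-10, Pow(-846, -1)), Mul(-18, Pow(1936, -1))))) = Add(Add(26, Mul(2, Pow(-62, 2))), Mul(-1, Add(Mul(-10, Pow(-846, -1)), Mul(-18, Pow(1936, -1))))) = Add(Add(26, Mul(2, 3844)), Mul(-1, Add(Mul(-10, Rational(-1, 846)), Mul(-18, Rational(1, 1936))))) = Add(Add(26, 7688), Mul(-1, Add(Rational(5, 423), Rational(-9, 968)))) = Add(7714, Mul(-1, Rational(1033, 409464))) = Add(7714, Rational(-1033, 409464)) = Rational(3158604263, 409464)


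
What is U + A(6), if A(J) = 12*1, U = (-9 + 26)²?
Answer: 301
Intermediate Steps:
U = 289 (U = 17² = 289)
A(J) = 12
U + A(6) = 289 + 12 = 301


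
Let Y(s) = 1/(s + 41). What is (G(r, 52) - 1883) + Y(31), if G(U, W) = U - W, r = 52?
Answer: -135575/72 ≈ -1883.0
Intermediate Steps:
Y(s) = 1/(41 + s)
(G(r, 52) - 1883) + Y(31) = ((52 - 1*52) - 1883) + 1/(41 + 31) = ((52 - 52) - 1883) + 1/72 = (0 - 1883) + 1/72 = -1883 + 1/72 = -135575/72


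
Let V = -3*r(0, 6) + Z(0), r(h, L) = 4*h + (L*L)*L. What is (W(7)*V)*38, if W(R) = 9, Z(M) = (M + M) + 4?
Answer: -220248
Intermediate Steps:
Z(M) = 4 + 2*M (Z(M) = 2*M + 4 = 4 + 2*M)
r(h, L) = L**3 + 4*h (r(h, L) = 4*h + L**2*L = 4*h + L**3 = L**3 + 4*h)
V = -644 (V = -3*(6**3 + 4*0) + (4 + 2*0) = -3*(216 + 0) + (4 + 0) = -3*216 + 4 = -648 + 4 = -644)
(W(7)*V)*38 = (9*(-644))*38 = -5796*38 = -220248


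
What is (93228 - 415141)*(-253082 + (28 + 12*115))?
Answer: 81017132362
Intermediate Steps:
(93228 - 415141)*(-253082 + (28 + 12*115)) = -321913*(-253082 + (28 + 1380)) = -321913*(-253082 + 1408) = -321913*(-251674) = 81017132362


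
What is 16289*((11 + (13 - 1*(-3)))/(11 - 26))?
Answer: -146601/5 ≈ -29320.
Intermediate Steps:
16289*((11 + (13 - 1*(-3)))/(11 - 26)) = 16289*((11 + (13 + 3))/(-15)) = 16289*((11 + 16)*(-1/15)) = 16289*(27*(-1/15)) = 16289*(-9/5) = -146601/5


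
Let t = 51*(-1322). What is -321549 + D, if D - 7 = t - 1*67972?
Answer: -456936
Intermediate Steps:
t = -67422
D = -135387 (D = 7 + (-67422 - 1*67972) = 7 + (-67422 - 67972) = 7 - 135394 = -135387)
-321549 + D = -321549 - 135387 = -456936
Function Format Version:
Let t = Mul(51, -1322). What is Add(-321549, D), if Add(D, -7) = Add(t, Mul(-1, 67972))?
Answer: -456936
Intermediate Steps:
t = -67422
D = -135387 (D = Add(7, Add(-67422, Mul(-1, 67972))) = Add(7, Add(-67422, -67972)) = Add(7, -135394) = -135387)
Add(-321549, D) = Add(-321549, -135387) = -456936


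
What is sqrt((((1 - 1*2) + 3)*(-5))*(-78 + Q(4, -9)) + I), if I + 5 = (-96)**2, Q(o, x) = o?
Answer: sqrt(9951) ≈ 99.755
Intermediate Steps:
I = 9211 (I = -5 + (-96)**2 = -5 + 9216 = 9211)
sqrt((((1 - 1*2) + 3)*(-5))*(-78 + Q(4, -9)) + I) = sqrt((((1 - 1*2) + 3)*(-5))*(-78 + 4) + 9211) = sqrt((((1 - 2) + 3)*(-5))*(-74) + 9211) = sqrt(((-1 + 3)*(-5))*(-74) + 9211) = sqrt((2*(-5))*(-74) + 9211) = sqrt(-10*(-74) + 9211) = sqrt(740 + 9211) = sqrt(9951)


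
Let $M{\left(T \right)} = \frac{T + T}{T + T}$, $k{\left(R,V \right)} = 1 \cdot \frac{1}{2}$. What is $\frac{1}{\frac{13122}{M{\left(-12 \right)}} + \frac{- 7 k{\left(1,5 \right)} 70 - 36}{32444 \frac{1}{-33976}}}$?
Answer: $\frac{8111}{108819356} \approx 7.4536 \cdot 10^{-5}$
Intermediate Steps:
$k{\left(R,V \right)} = \frac{1}{2}$ ($k{\left(R,V \right)} = 1 \cdot \frac{1}{2} = \frac{1}{2}$)
$M{\left(T \right)} = 1$ ($M{\left(T \right)} = \frac{2 T}{2 T} = 2 T \frac{1}{2 T} = 1$)
$\frac{1}{\frac{13122}{M{\left(-12 \right)}} + \frac{- 7 k{\left(1,5 \right)} 70 - 36}{32444 \frac{1}{-33976}}} = \frac{1}{\frac{13122}{1} + \frac{\left(-7\right) \frac{1}{2} \cdot 70 - 36}{32444 \frac{1}{-33976}}} = \frac{1}{13122 \cdot 1 + \frac{\left(- \frac{7}{2}\right) 70 - 36}{32444 \left(- \frac{1}{33976}\right)}} = \frac{1}{13122 + \frac{-245 - 36}{- \frac{8111}{8494}}} = \frac{1}{13122 - - \frac{2386814}{8111}} = \frac{1}{13122 + \frac{2386814}{8111}} = \frac{1}{\frac{108819356}{8111}} = \frac{8111}{108819356}$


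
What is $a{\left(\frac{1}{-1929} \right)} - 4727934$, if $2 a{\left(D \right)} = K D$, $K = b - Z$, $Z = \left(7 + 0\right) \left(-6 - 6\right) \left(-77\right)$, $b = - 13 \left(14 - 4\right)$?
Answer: $- \frac{9120181387}{1929} \approx -4.7279 \cdot 10^{6}$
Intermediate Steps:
$b = -130$ ($b = \left(-13\right) 10 = -130$)
$Z = 6468$ ($Z = 7 \left(-12\right) \left(-77\right) = \left(-84\right) \left(-77\right) = 6468$)
$K = -6598$ ($K = -130 - 6468 = -6598$)
$a{\left(D \right)} = - 3299 D$ ($a{\left(D \right)} = \frac{\left(-6598\right) D}{2} = - 3299 D$)
$a{\left(\frac{1}{-1929} \right)} - 4727934 = - \frac{3299}{-1929} - 4727934 = \left(-3299\right) \left(- \frac{1}{1929}\right) - 4727934 = \frac{3299}{1929} - 4727934 = - \frac{9120181387}{1929}$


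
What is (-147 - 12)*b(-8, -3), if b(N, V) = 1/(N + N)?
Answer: 159/16 ≈ 9.9375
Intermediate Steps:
b(N, V) = 1/(2*N)
(-147 - 12)*b(-8, -3) = (-147 - 12)*((½)/(-8)) = -159*(-1)/(2*8) = -159*(-1/16) = 159/16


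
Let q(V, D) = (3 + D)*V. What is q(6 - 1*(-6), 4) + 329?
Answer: 413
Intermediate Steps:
q(V, D) = V*(3 + D)
q(6 - 1*(-6), 4) + 329 = (6 - 1*(-6))*(3 + 4) + 329 = (6 + 6)*7 + 329 = 12*7 + 329 = 84 + 329 = 413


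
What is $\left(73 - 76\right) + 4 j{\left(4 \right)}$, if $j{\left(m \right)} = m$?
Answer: $13$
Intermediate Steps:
$\left(73 - 76\right) + 4 j{\left(4 \right)} = \left(73 - 76\right) + 4 \cdot 4 = -3 + 16 = 13$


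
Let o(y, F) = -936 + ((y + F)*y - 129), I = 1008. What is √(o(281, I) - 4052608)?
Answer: 14*I*√18834 ≈ 1921.3*I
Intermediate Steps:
o(y, F) = -1065 + y*(F + y) (o(y, F) = -936 + ((F + y)*y - 129) = -936 + (y*(F + y) - 129) = -936 + (-129 + y*(F + y)) = -1065 + y*(F + y))
√(o(281, I) - 4052608) = √((-1065 + 281² + 1008*281) - 4052608) = √((-1065 + 78961 + 283248) - 4052608) = √(361144 - 4052608) = √(-3691464) = 14*I*√18834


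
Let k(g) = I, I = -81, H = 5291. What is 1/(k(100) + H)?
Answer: 1/5210 ≈ 0.00019194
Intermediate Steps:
k(g) = -81
1/(k(100) + H) = 1/(-81 + 5291) = 1/5210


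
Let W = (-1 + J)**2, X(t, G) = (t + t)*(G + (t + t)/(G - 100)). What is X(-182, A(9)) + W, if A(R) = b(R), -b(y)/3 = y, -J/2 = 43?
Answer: 2076923/127 ≈ 16354.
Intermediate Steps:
J = -86 (J = -2*43 = -86)
b(y) = -3*y
A(R) = -3*R
X(t, G) = 2*t*(G + 2*t/(-100 + G)) (X(t, G) = (2*t)*(G + (2*t)/(-100 + G)) = (2*t)*(G + 2*t/(-100 + G)) = 2*t*(G + 2*t/(-100 + G)))
W = 7569 (W = (-1 - 86)**2 = (-87)**2 = 7569)
X(-182, A(9)) + W = 2*(-182)*((-3*9)**2 - (-300)*9 + 2*(-182))/(-100 - 3*9) + 7569 = 2*(-182)*((-27)**2 - 100*(-27) - 364)/(-100 - 27) + 7569 = 2*(-182)*(729 + 2700 - 364)/(-127) + 7569 = 2*(-182)*(-1/127)*3065 + 7569 = 1115660/127 + 7569 = 2076923/127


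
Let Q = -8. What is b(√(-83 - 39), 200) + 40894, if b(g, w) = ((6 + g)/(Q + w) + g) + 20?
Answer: 1309249/32 + 193*I*√122/192 ≈ 40914.0 + 11.103*I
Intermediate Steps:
b(g, w) = 20 + g + (6 + g)/(-8 + w) (b(g, w) = ((6 + g)/(-8 + w) + g) + 20 = (g + (6 + g)/(-8 + w)) + 20 = 20 + g + (6 + g)/(-8 + w))
b(√(-83 - 39), 200) + 40894 = (-154 - 7*√(-83 - 39) + 20*200 + √(-83 - 39)*200)/(-8 + 200) + 40894 = (-154 - 7*I*√122 + 4000 + √(-122)*200)/192 + 40894 = (-154 - 7*I*√122 + 4000 + (I*√122)*200)/192 + 40894 = (-154 - 7*I*√122 + 4000 + 200*I*√122)/192 + 40894 = (3846 + 193*I*√122)/192 + 40894 = (641/32 + 193*I*√122/192) + 40894 = 1309249/32 + 193*I*√122/192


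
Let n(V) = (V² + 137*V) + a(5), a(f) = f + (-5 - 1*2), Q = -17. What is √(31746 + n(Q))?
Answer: 2*√7426 ≈ 172.35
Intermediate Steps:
a(f) = -7 + f (a(f) = f + (-5 - 2) = f - 7 = -7 + f)
n(V) = -2 + V² + 137*V (n(V) = (V² + 137*V) + (-7 + 5) = (V² + 137*V) - 2 = -2 + V² + 137*V)
√(31746 + n(Q)) = √(31746 + (-2 + (-17)² + 137*(-17))) = √(31746 + (-2 + 289 - 2329)) = √(31746 - 2042) = √29704 = 2*√7426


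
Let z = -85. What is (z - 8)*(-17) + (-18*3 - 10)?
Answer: 1517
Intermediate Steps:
(z - 8)*(-17) + (-18*3 - 10) = (-85 - 8)*(-17) + (-18*3 - 10) = -93*(-17) + (-54 - 10) = 1581 - 64 = 1517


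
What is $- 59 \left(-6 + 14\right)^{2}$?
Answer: $-3776$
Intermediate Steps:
$- 59 \left(-6 + 14\right)^{2} = - 59 \cdot 8^{2} = \left(-59\right) 64 = -3776$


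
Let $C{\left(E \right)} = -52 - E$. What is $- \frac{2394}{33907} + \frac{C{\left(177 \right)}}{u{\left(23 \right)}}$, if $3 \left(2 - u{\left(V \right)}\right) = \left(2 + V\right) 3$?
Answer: $\frac{7709641}{779861} \approx 9.8859$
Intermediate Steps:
$u{\left(V \right)} = - V$ ($u{\left(V \right)} = 2 - \frac{\left(2 + V\right) 3}{3} = 2 - \frac{6 + 3 V}{3} = 2 - \left(2 + V\right) = - V$)
$- \frac{2394}{33907} + \frac{C{\left(177 \right)}}{u{\left(23 \right)}} = - \frac{2394}{33907} + \frac{-52 - 177}{\left(-1\right) 23} = \left(-2394\right) \frac{1}{33907} + \frac{-52 - 177}{-23} = - \frac{2394}{33907} - - \frac{229}{23} = - \frac{2394}{33907} + \frac{229}{23} = \frac{7709641}{779861}$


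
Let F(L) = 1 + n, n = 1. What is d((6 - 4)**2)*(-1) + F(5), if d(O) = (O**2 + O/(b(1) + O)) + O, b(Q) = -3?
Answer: -22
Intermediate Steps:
F(L) = 2 (F(L) = 1 + 1 = 2)
d(O) = O + O**2 + O/(-3 + O) (d(O) = (O**2 + O/(-3 + O)) + O = O + O**2 + O/(-3 + O))
d((6 - 4)**2)*(-1) + F(5) = ((6 - 4)**2*(-2 + ((6 - 4)**2)**2 - 2*(6 - 4)**2)/(-3 + (6 - 4)**2))*(-1) + 2 = (2**2*(-2 + (2**2)**2 - 2*2**2)/(-3 + 2**2))*(-1) + 2 = (4*(-2 + 4**2 - 2*4)/(-3 + 4))*(-1) + 2 = (4*(-2 + 16 - 8)/1)*(-1) + 2 = (4*1*6)*(-1) + 2 = 24*(-1) + 2 = -24 + 2 = -22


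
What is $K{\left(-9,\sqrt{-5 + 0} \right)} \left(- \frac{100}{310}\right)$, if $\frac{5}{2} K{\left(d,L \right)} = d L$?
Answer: $\frac{36 i \sqrt{5}}{31} \approx 2.5967 i$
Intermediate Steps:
$K{\left(d,L \right)} = \frac{2 L d}{5}$ ($K{\left(d,L \right)} = \frac{2 d L}{5} = \frac{2 L d}{5}$)
$K{\left(-9,\sqrt{-5 + 0} \right)} \left(- \frac{100}{310}\right) = \frac{2}{5} \sqrt{-5 + 0} \left(-9\right) \left(- \frac{100}{310}\right) = \frac{2}{5} \sqrt{-5} \left(-9\right) \left(\left(-100\right) \frac{1}{310}\right) = \frac{2}{5} i \sqrt{5} \left(-9\right) \left(- \frac{10}{31}\right) = - \frac{18 i \sqrt{5}}{5} \left(- \frac{10}{31}\right) = \frac{36 i \sqrt{5}}{31}$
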